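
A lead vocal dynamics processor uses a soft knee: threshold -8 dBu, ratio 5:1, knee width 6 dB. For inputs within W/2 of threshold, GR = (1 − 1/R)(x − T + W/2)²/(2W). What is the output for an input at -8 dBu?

-8.6 dBu

x − T + W/2 = -8 − (-8) + 3 = 3.
GR = (1 − 1/5) × 3² / 12 = 0.8 × 9 / 12 = 0.6 dB.
Output = -8 − 0.6 = -8.6 dBu.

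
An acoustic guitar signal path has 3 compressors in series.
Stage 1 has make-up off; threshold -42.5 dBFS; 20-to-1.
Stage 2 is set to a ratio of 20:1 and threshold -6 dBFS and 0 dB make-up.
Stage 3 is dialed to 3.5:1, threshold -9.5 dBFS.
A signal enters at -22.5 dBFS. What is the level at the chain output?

-41.5 dBFS

Stage 1: -22.5 dBFS is 20 dB over -42.5 dBFS; at 20:1 that becomes 1 dB over, giving -41.5 dBFS.
Stage 2: -41.5 dBFS is at or below the -6 dBFS threshold — no compression; output -41.5 dBFS.
Stage 3: below threshold (-41.5 ≤ -9.5); passes unchanged; output -41.5 dBFS.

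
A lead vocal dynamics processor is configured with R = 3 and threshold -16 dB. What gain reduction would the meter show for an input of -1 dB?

10 dB

The signal is 15 dB above threshold.
After 3:1 compression the overshoot becomes 15/3 = 5 dB.
GR = overshoot in − overshoot out = 15 − 5 = 10 dB.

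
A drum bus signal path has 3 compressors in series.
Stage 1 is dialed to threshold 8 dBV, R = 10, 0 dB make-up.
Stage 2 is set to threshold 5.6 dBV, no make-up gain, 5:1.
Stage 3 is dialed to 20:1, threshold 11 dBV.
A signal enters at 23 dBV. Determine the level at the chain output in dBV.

6.38 dBV

Stage 1: 15 dB above 8 dBV, reduced 10:1 to 1.5 dB above → 9.5 dBV.
Stage 2: overshoot 3.9 dB → 3.9/5 = 0.78 dB → 6.38 dBV.
Stage 3: below threshold (6.38 ≤ 11); passes unchanged; output 6.38 dBV.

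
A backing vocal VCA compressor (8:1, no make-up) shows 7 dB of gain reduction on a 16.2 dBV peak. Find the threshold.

Input is 8 dB above T (since output overshoot × R = input overshoot: (9.2 − T)·8 = 16.2 − T gives T = 8.2 dBV).
Check: 8.2 + (16.2 − 8.2)/8 = 8.2 + 1 = 9.2 dBV. ✓

8.2 dBV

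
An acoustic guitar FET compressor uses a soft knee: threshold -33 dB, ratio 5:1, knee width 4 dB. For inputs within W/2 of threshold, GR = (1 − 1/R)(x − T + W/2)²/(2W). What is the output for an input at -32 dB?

x − T + W/2 = -32 − (-33) + 2 = 3.
GR = (1 − 1/5) × 3² / 8 = 0.8 × 9 / 8 = 0.9 dB.
Output = -32 − 0.9 = -32.9 dB.

-32.9 dB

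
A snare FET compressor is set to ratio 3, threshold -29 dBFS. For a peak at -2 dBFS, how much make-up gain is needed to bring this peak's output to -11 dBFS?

9 dB

Without make-up, output = threshold + overshoot/3 = -29 + 9 = -20 dBFS.
Gap to target: 9 dB.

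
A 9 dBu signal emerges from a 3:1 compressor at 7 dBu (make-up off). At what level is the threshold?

6 dBu

Gain reduction = 9 − 7 = 2 dB; output overshoot = GR / (R − 1) = 2 / 2 = 1 dB.
Threshold = output − output overshoot = 7 − 1 = 6 dBu.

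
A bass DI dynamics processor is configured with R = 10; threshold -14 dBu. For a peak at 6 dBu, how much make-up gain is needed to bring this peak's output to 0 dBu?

12 dB

Overshoot 20 dB → 20/10 = 2 dB after compression, so the compressed level is -14 + 2 = -12 dBu.
Make-up = target − compressed = 0 − (-12) = 12 dB.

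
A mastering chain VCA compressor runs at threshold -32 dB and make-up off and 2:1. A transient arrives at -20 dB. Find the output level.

-20 dB sits 12 dB over threshold.
2:1 compression reduces that to 12/2 = 6 dB over.
Output = -32 + 6 = -26 dB.

-26 dB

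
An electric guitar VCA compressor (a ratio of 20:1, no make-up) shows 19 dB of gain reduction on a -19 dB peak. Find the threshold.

-39 dB

Input is 20 dB above T (since output overshoot × R = input overshoot: (-38 − T)·20 = -19 − T gives T = -39 dB).
Check: -39 + (-19 − (-39))/20 = -39 + 1 = -38 dB. ✓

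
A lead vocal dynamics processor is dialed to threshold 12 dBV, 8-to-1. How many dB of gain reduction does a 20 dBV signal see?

7 dB

20 dBV exceeds the threshold by 8 dB.
A 8:1 ratio leaves 1 dB of that excess.
GR = overshoot in − overshoot out = 8 − 1 = 7 dB.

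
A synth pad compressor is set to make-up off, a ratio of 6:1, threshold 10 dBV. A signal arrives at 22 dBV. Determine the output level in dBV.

12 dBV

The input is 12 dB above the 10 dBV threshold.
At 6:1 the overshoot is divided by 6, leaving 2 dB above threshold.
That puts the output at 12 dBV.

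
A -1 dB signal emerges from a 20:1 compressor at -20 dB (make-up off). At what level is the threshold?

Let T be the threshold. Output overshoot = (input overshoot)/R, so -20 − T = (-1 − T)/20.
20·(-20 − T) = -1 − T → 19·T = -400 − (-1) = -399.
T = -399/19 = -21 dB.

-21 dB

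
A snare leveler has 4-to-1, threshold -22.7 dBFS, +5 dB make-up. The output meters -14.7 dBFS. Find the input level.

-10.7 dBFS

Before make-up, the level was -14.7 − 5 = -19.7 dBFS.
The compressed level sits -19.7 − (-22.7) = 3 dB over threshold.
Before 4:1 compression the overshoot was 3 × 4 = 12 dB, so input = -22.7 + 12 = -10.7 dBFS.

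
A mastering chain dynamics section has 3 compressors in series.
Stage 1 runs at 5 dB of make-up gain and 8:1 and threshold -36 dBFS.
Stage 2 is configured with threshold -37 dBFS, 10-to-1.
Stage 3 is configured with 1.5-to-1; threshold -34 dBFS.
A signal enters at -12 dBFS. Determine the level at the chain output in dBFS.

Stage 1: 24 dB above -36 dBFS, reduced 8:1 to 3 dB above → -33 dBFS; +5 dB make-up → -28 dBFS.
Stage 2: -28 dBFS is 9 dB over -37 dBFS; at 10:1 that becomes 0.9 dB over, giving -36.1 dBFS.
Stage 3: below threshold (-36.1 ≤ -34); passes unchanged; output -36.1 dBFS.

-36.1 dBFS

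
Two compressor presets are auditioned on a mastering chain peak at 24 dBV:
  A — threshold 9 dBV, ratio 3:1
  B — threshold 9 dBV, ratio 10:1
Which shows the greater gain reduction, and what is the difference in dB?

B, by 3.5 dB

A: overshoot 15 dB → output overshoot 5 dB → GR 10 dB.
B: overshoot 15 dB → output overshoot 1.5 dB → GR 13.5 dB.
Difference: 3.5 dB in favour of B.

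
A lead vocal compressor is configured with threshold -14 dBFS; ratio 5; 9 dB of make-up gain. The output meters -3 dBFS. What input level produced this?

-4 dBFS

Stripping the +9 dB make-up gives -12 dBFS at the gain stage.
The compressed level sits -12 − (-14) = 2 dB over threshold.
Before 5:1 compression the overshoot was 2 × 5 = 10 dB, so input = -14 + 10 = -4 dBFS.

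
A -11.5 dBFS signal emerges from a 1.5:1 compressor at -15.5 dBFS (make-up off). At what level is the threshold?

Input is 12 dB above T (since output overshoot × R = input overshoot: (-15.5 − T)·1.5 = -11.5 − T gives T = -23.5 dBFS).
Check: -23.5 + (-11.5 − (-23.5))/1.5 = -23.5 + 8 = -15.5 dBFS. ✓

-23.5 dBFS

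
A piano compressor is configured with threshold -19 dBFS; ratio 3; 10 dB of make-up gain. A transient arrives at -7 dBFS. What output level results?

The input is 12 dB above the -19 dBFS threshold.
3:1 compression reduces that to 12/3 = 4 dB over.
So the level is -19 + 4 = -15 dBFS; make-up adds 10 dB, giving -5 dBFS.

-5 dBFS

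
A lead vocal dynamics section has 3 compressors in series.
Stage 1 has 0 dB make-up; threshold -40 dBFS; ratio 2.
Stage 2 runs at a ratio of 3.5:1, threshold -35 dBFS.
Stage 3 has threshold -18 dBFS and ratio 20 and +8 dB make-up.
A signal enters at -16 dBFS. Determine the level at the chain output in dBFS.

Stage 1: -16 dBFS is 24 dB over -40 dBFS; at 2:1 that becomes 12 dB over, giving -28 dBFS.
Stage 2: overshoot 7 dB → 7/3.5 = 2 dB → -33 dBFS.
Stage 3: -33 dBFS ≤ -18 dBFS, so stage 3 doesn't engage; make-up brings it to -25 dBFS.

-25 dBFS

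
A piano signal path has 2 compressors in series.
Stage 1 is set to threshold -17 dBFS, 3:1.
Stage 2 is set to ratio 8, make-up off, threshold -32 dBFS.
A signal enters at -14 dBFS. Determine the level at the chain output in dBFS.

Stage 1: overshoot 3 dB → 3/3 = 1 dB → -16 dBFS.
Stage 2: overshoot 16 dB → 16/8 = 2 dB → -30 dBFS.

-30 dBFS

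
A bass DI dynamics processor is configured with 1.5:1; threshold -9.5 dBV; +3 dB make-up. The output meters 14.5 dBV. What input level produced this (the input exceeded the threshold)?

22 dBV

Stripping the +3 dB make-up gives 11.5 dBV at the gain stage.
The compressed level sits 11.5 − (-9.5) = 21 dB over threshold.
Before 1.5:1 compression the overshoot was 21 × 1.5 = 31.5 dB, so input = -9.5 + 31.5 = 22 dBV.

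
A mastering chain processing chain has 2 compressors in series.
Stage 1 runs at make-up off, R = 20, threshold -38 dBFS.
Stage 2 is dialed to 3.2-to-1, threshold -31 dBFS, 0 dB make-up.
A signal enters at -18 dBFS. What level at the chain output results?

Stage 1: overshoot 20 dB → 20/20 = 1 dB → -37 dBFS.
Stage 2: below threshold (-37 ≤ -31); passes unchanged; output -37 dBFS.

-37 dBFS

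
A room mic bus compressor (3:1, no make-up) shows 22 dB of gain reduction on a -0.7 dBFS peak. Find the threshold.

-33.7 dBFS

Gain reduction = -0.7 − (-22.7) = 22 dB; output overshoot = GR / (R − 1) = 22 / 2 = 11 dB.
Threshold = output − output overshoot = -22.7 − 11 = -33.7 dBFS.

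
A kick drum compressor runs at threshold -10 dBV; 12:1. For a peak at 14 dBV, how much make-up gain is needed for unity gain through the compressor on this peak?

22 dB

Overshoot 24 dB → 24/12 = 2 dB after compression, so the compressed level is -10 + 2 = -8 dBV.
Make-up = target − compressed = 14 − (-8) = 22 dB.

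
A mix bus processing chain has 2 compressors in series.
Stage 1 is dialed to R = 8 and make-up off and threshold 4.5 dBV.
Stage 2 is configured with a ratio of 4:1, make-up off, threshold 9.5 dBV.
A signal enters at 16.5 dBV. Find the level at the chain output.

Stage 1: 12 dB above 4.5 dBV, reduced 8:1 to 1.5 dB above → 6 dBV.
Stage 2: 6 dBV is at or below the 9.5 dBV threshold — no compression; output 6 dBV.

6 dBV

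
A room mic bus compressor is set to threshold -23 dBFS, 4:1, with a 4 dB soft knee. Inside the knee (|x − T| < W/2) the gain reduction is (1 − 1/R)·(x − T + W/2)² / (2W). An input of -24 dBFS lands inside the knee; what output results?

x − T + W/2 = -24 − (-23) + 2 = 1.
GR = (1 − 1/4) × 1² / 8 = 0.75 × 1 / 8 = 0.09375 dB.
Output = -24 − 0.09375 = -24.09375 dBFS.

-24.09375 dBFS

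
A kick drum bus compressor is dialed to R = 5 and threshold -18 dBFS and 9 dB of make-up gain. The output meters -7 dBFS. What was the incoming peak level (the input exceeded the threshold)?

-8 dBFS

Remove make-up: -7 − 9 = -16 dBFS.
That's 2 dB above the -18 dBFS threshold.
Input overshoot = R × output overshoot = 10 dB → input = -18 + 10 = -8 dBFS.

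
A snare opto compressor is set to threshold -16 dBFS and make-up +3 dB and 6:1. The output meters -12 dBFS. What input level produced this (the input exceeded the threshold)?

-10 dBFS

Remove make-up: -12 − 3 = -15 dBFS.
Post-compression overshoot = -15 − (-16) = 1 dB.
Before 6:1 compression the overshoot was 1 × 6 = 6 dB, so input = -16 + 6 = -10 dBFS.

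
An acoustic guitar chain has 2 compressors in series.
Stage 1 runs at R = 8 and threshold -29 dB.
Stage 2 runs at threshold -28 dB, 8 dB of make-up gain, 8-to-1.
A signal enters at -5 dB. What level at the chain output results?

Stage 1: -5 dB is 24 dB over -29 dB; at 8:1 that becomes 3 dB over, giving -26 dB.
Stage 2: -26 dB is 2 dB over -28 dB; at 8:1 that becomes 0.25 dB over, giving -27.75 dB; +8 dB make-up → -19.75 dB.

-19.75 dB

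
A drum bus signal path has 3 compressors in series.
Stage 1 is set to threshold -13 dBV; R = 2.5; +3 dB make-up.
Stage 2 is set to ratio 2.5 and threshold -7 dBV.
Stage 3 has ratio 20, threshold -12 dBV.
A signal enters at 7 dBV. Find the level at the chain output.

Stage 1: overshoot 20 dB → 20/2.5 = 8 dB → -5 dBV; +3 dB make-up → -2 dBV.
Stage 2: overshoot 5 dB → 5/2.5 = 2 dB → -5 dBV.
Stage 3: overshoot 7 dB → 7/20 = 0.35 dB → -11.65 dBV.

-11.65 dBV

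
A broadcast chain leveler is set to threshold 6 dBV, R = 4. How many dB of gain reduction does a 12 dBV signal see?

The signal is 6 dB above threshold.
At 4:1, output sits 6/4 = 1.5 dB above threshold.
So the signal is attenuated by 6 − 1.5 = 4.5 dB.

4.5 dB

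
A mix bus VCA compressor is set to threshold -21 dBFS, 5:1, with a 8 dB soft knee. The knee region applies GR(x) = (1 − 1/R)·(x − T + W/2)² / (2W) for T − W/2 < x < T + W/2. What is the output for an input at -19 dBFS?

x − T + W/2 = -19 − (-21) + 4 = 6.
GR = (1 − 1/5) × 6² / 16 = 0.8 × 36 / 16 = 1.8 dB.
Output = -19 − 1.8 = -20.8 dBFS.

-20.8 dBFS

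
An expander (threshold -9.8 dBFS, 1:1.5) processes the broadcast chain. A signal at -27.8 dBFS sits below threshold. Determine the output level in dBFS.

-36.8 dBFS

Undershoot = (-9.8) − (-27.8) = 18 dB.
At 1:1.5, that expands to 27 dB under threshold.
Output = -9.8 − 27 = -36.8 dBFS.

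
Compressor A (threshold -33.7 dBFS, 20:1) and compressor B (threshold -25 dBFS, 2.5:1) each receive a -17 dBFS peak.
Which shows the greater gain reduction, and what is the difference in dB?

A, by 11.065 dB

A: GR = 16.7 − 16.7/20 = 15.865 dB.
B: GR = 8 − 8/2.5 = 4.8 dB.
A applies 11.065 dB more gain reduction.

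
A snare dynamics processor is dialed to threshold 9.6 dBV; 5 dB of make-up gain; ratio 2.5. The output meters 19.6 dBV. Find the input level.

Stripping the +5 dB make-up gives 14.6 dBV at the gain stage.
That's 5 dB above the 9.6 dBV threshold.
Undo the ratio: input overshoot = 5 × 2.5 = 12.5 dB, giving input = 22.1 dBV.

22.1 dBV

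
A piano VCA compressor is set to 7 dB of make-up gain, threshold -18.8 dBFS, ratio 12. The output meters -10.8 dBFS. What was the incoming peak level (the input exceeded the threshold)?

Stripping the +7 dB make-up gives -17.8 dBFS at the gain stage.
That's 1 dB above the -18.8 dBFS threshold.
Before 12:1 compression the overshoot was 1 × 12 = 12 dB, so input = -18.8 + 12 = -6.8 dBFS.

-6.8 dBFS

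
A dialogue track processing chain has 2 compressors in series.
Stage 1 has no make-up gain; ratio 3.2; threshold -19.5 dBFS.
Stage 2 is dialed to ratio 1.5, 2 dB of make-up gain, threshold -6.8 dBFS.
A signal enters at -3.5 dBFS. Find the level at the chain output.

-12.5 dBFS

Stage 1: 16 dB above -19.5 dBFS, reduced 3.2:1 to 5 dB above → -14.5 dBFS.
Stage 2: -14.5 dBFS ≤ -6.8 dBFS, so stage 2 doesn't engage; make-up brings it to -12.5 dBFS.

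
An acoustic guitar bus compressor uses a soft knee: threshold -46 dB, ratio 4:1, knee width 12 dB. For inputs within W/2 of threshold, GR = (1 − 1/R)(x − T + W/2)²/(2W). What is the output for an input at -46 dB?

-47.125 dB

x − T + W/2 = -46 − (-46) + 6 = 6.
GR = (1 − 1/4) × 6² / 24 = 0.75 × 36 / 24 = 1.125 dB.
Output = -46 − 1.125 = -47.125 dB.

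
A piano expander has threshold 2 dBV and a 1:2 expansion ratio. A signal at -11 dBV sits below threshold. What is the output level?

-24 dBV

Undershoot = 2 − (-11) = 13 dB.
At 1:2, that expands to 26 dB under threshold.
Output = 2 − 26 = -24 dBV.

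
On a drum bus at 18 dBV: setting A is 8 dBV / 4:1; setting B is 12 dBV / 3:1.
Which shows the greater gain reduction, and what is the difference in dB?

A: GR = 10 − 10/4 = 7.5 dB.
B: GR = 6 − 6/3 = 4 dB.
A applies 3.5 dB more gain reduction.

A, by 3.5 dB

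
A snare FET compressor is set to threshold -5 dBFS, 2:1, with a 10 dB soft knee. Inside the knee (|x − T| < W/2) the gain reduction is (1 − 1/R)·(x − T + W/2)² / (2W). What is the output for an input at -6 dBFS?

-6.4 dBFS

x − T + W/2 = -6 − (-5) + 5 = 4.
GR = (1 − 1/2) × 4² / 20 = 0.5 × 16 / 20 = 0.4 dB.
Output = -6 − 0.4 = -6.4 dBFS.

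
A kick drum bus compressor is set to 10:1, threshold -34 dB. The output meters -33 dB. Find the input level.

Post-compression overshoot = -33 − (-34) = 1 dB.
Before 10:1 compression the overshoot was 1 × 10 = 10 dB, so input = -34 + 10 = -24 dB.

-24 dB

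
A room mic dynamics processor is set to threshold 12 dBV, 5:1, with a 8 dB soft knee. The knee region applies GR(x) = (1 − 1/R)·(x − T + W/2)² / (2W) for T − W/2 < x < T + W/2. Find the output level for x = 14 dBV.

x − T + W/2 = 14 − 12 + 4 = 6.
GR = (1 − 1/5) × 6² / 16 = 0.8 × 36 / 16 = 1.8 dB.
Output = 14 − 1.8 = 12.2 dBV.

12.2 dBV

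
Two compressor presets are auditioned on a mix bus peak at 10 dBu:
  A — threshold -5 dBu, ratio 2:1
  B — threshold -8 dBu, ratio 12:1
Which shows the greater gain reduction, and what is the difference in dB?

A: GR = 15 − 15/2 = 7.5 dB.
B: GR = 18 − 18/12 = 16.5 dB.
B reduces 9 dB more.

B, by 9 dB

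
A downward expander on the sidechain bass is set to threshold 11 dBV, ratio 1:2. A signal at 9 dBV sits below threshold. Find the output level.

The input is 2 dB below the 11 dBV threshold.
A 1:2 expander multiplies undershoot by 2: 2 × 2 = 4 dB below threshold.
Output = 11 − 4 = 7 dBV.

7 dBV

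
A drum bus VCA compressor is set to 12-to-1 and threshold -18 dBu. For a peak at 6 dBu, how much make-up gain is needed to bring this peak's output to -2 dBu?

The peak compresses to -18 + 24/12 = -16 dBu.
To reach -2 dBu requires -2 − (-16) = 14 dB of make-up.

14 dB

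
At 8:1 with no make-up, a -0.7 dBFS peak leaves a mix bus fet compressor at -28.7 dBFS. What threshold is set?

Gain reduction = -0.7 − (-28.7) = 28 dB; output overshoot = GR / (R − 1) = 28 / 7 = 4 dB.
Threshold = output − output overshoot = -28.7 − 4 = -32.7 dBFS.

-32.7 dBFS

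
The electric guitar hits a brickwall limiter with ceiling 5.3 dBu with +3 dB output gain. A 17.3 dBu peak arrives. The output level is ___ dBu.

A brickwall limiter is an ∞:1 compressor: any input above the ceiling is clamped to 5.3 dBu.
Output gain then adds 3 dB: 5.3 + 3 = 8.3 dBu.

8.3 dBu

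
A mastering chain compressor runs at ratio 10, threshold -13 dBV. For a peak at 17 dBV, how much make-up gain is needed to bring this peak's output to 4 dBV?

14 dB

The peak compresses to -13 + 30/10 = -10 dBV.
To reach 4 dBV requires 4 − (-10) = 14 dB of make-up.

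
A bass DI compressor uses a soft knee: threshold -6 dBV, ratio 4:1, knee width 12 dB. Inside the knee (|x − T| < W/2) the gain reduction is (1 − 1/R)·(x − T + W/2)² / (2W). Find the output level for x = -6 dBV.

-7.125 dBV

x − T + W/2 = -6 − (-6) + 6 = 6.
GR = (1 − 1/4) × 6² / 24 = 0.75 × 36 / 24 = 1.125 dB.
Output = -6 − 1.125 = -7.125 dBV.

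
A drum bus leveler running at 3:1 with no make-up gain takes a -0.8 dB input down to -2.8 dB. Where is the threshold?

-3.8 dB

Input is 3 dB above T (since output overshoot × R = input overshoot: (-2.8 − T)·3 = -0.8 − T gives T = -3.8 dB).
Check: -3.8 + (-0.8 − (-3.8))/3 = -3.8 + 1 = -2.8 dB. ✓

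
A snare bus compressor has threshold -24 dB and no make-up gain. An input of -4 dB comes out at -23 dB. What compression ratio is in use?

20:1

Input overshoot = -4 − (-24) = 20 dB; output overshoot = -23 − (-24) = 1 dB.
Ratio = 20 / 1 = 20.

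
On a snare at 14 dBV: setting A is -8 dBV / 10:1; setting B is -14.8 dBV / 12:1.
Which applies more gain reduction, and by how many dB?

A: overshoot 22 dB → output overshoot 2.2 dB → GR 19.8 dB.
B: overshoot 28.8 dB → output overshoot 2.4 dB → GR 26.4 dB.
Difference: 6.6 dB in favour of B.

B, by 6.6 dB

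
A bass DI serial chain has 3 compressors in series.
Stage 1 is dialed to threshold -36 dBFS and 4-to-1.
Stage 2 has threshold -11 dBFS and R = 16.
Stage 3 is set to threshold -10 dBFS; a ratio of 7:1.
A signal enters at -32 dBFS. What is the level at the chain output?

-35 dBFS

Stage 1: overshoot 4 dB → 4/4 = 1 dB → -35 dBFS.
Stage 2: -35 dBFS is at or below the -11 dBFS threshold — no compression; output -35 dBFS.
Stage 3: below threshold (-35 ≤ -10); passes unchanged; output -35 dBFS.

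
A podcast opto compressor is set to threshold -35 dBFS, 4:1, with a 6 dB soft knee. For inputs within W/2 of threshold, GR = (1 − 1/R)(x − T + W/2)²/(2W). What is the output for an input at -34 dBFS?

x − T + W/2 = -34 − (-35) + 3 = 4.
GR = (1 − 1/4) × 4² / 12 = 0.75 × 16 / 12 = 1 dB.
Output = -34 − 1 = -35 dBFS.

-35 dBFS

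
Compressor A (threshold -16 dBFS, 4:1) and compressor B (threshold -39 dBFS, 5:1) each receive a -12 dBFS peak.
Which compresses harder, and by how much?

B, by 18.6 dB

A: GR = 4 − 4/4 = 3 dB.
B: GR = 27 − 27/5 = 21.6 dB.
B applies 18.6 dB more gain reduction.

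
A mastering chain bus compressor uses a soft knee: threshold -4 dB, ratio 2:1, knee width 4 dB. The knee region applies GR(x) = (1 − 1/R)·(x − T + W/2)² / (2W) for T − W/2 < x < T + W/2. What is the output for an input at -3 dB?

-3.5625 dB

x − T + W/2 = -3 − (-4) + 2 = 3.
GR = (1 − 1/2) × 3² / 8 = 0.5 × 9 / 8 = 0.5625 dB.
Output = -3 − 0.5625 = -3.5625 dB.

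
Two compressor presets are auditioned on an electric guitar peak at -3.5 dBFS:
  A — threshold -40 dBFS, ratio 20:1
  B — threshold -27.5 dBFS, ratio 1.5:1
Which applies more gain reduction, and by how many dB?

A: overshoot 36.5 dB → output overshoot 1.825 dB → GR 34.675 dB.
B: overshoot 24 dB → output overshoot 16 dB → GR 8 dB.
A reduces 26.675 dB more.

A, by 26.675 dB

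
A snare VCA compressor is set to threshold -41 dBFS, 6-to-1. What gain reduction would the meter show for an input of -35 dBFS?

5 dB

Overshoot = -35 − (-41) = 6 dB.
At 6:1, output sits 6/6 = 1 dB above threshold.
GR = overshoot in − overshoot out = 6 − 1 = 5 dB.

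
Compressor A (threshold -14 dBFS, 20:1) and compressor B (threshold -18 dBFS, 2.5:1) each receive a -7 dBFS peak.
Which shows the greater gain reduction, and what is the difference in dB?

A, by 0.05 dB

A: GR = 7 − 7/20 = 6.65 dB.
B: GR = 11 − 11/2.5 = 6.6 dB.
A applies 0.05 dB more gain reduction.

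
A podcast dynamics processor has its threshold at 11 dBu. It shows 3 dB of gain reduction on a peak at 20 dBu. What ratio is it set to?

Input overshoot = 20 − 11 = 9 dB.
Output overshoot = 9 − 3 = 6 dB.
Ratio = input overshoot / output overshoot = 9 / 6 = 1.5.

1.5:1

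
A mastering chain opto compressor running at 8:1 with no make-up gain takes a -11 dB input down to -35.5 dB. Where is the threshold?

-39 dB

Input is 28 dB above T (since output overshoot × R = input overshoot: (-35.5 − T)·8 = -11 − T gives T = -39 dB).
Check: -39 + (-11 − (-39))/8 = -39 + 3.5 = -35.5 dB. ✓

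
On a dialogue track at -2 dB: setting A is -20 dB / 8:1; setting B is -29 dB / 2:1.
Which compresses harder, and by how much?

A: GR = 18 − 18/8 = 15.75 dB.
B: GR = 27 − 27/2 = 13.5 dB.
A applies 2.25 dB more gain reduction.

A, by 2.25 dB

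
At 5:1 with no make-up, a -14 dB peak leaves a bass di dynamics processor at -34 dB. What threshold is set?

Let T be the threshold. Output overshoot = (input overshoot)/R, so -34 − T = (-14 − T)/5.
5·(-34 − T) = -14 − T → 4·T = -170 − (-14) = -156.
T = -156/4 = -39 dB.

-39 dB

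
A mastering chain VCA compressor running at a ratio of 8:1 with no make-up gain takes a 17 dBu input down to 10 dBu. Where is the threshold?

9 dBu

Gain reduction = 17 − 10 = 7 dB; output overshoot = GR / (R − 1) = 7 / 7 = 1 dB.
Threshold = output − output overshoot = 10 − 1 = 9 dBu.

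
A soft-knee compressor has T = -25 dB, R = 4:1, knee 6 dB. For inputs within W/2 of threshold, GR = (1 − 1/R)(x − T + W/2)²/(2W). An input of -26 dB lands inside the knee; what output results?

-26.25 dB

x − T + W/2 = -26 − (-25) + 3 = 2.
GR = (1 − 1/4) × 2² / 12 = 0.75 × 4 / 12 = 0.25 dB.
Output = -26 − 0.25 = -26.25 dB.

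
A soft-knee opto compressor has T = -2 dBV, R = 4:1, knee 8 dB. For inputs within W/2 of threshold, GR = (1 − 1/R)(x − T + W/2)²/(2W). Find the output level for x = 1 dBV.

x − T + W/2 = 1 − (-2) + 4 = 7.
GR = (1 − 1/4) × 7² / 16 = 0.75 × 49 / 16 = 2.296875 dB.
Output = 1 − 2.296875 = -1.296875 dBV.

-1.296875 dBV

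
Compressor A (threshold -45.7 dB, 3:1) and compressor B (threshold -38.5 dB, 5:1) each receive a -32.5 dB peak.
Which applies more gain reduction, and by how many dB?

A: overshoot 13.2 dB → output overshoot 4.4 dB → GR 8.8 dB.
B: overshoot 6 dB → output overshoot 1.2 dB → GR 4.8 dB.
A reduces 4 dB more.

A, by 4 dB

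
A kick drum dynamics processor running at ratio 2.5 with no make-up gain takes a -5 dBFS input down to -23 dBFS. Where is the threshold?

-35 dBFS

Let T be the threshold. Output overshoot = (input overshoot)/R, so -23 − T = (-5 − T)/2.5.
2.5·(-23 − T) = -5 − T → 1.5·T = -57.5 − (-5) = -52.5.
T = -52.5/1.5 = -35 dBFS.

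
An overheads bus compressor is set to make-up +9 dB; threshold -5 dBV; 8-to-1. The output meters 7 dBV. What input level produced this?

Stripping the +9 dB make-up gives -2 dBV at the gain stage.
The compressed level sits -2 − (-5) = 3 dB over threshold.
Before 8:1 compression the overshoot was 3 × 8 = 24 dB, so input = -5 + 24 = 19 dBV.

19 dBV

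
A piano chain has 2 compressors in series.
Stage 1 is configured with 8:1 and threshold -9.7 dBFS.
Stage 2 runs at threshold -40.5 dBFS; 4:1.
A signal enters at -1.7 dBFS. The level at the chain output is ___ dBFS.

Stage 1: overshoot 8 dB → 8/8 = 1 dB → -8.7 dBFS.
Stage 2: 31.8 dB above -40.5 dBFS, reduced 4:1 to 7.95 dB above → -32.55 dBFS.

-32.55 dBFS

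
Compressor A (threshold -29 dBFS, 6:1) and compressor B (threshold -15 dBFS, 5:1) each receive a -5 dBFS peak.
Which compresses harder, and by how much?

A, by 12 dB

A: overshoot 24 dB → output overshoot 4 dB → GR 20 dB.
B: overshoot 10 dB → output overshoot 2 dB → GR 8 dB.
Difference: 12 dB in favour of A.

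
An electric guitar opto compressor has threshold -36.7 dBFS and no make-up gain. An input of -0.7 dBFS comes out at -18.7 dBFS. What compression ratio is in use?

Input overshoot = -0.7 − (-36.7) = 36 dB; output overshoot = -18.7 − (-36.7) = 18 dB.
Ratio = 36 / 18 = 2.

2:1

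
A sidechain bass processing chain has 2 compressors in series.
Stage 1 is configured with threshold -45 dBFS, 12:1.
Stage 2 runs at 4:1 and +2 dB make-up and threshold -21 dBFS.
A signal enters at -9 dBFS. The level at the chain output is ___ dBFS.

-40 dBFS

Stage 1: 36 dB above -45 dBFS, reduced 12:1 to 3 dB above → -42 dBFS.
Stage 2: below threshold (-42 ≤ -21); passes unchanged; make-up brings it to -40 dBFS.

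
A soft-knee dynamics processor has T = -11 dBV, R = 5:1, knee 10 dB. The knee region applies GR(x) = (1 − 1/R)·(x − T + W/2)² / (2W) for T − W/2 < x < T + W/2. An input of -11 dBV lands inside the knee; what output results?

x − T + W/2 = -11 − (-11) + 5 = 5.
GR = (1 − 1/5) × 5² / 20 = 0.8 × 25 / 20 = 1 dB.
Output = -11 − 1 = -12 dBV.

-12 dBV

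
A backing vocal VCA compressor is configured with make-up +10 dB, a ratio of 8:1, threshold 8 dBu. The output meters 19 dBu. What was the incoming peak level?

16 dBu

Before make-up, the level was 19 − 10 = 9 dBu.
Post-compression overshoot = 9 − 8 = 1 dB.
Input overshoot = R × output overshoot = 8 dB → input = 8 + 8 = 16 dBu.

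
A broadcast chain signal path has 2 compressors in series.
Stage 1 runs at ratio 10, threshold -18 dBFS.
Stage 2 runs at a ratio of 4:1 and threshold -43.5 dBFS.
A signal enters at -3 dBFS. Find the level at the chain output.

Stage 1: overshoot 15 dB → 15/10 = 1.5 dB → -16.5 dBFS.
Stage 2: -16.5 dBFS is 27 dB over -43.5 dBFS; at 4:1 that becomes 6.75 dB over, giving -36.75 dBFS.

-36.75 dBFS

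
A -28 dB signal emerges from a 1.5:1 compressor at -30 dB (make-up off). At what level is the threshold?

Input is 6 dB above T (since output overshoot × R = input overshoot: (-30 − T)·1.5 = -28 − T gives T = -34 dB).
Check: -34 + (-28 − (-34))/1.5 = -34 + 4 = -30 dB. ✓

-34 dB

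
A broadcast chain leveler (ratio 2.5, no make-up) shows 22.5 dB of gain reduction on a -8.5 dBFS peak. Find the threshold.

Gain reduction = -8.5 − (-31) = 22.5 dB; output overshoot = GR / (R − 1) = 22.5 / 1.5 = 15 dB.
Threshold = output − output overshoot = -31 − 15 = -46 dBFS.

-46 dBFS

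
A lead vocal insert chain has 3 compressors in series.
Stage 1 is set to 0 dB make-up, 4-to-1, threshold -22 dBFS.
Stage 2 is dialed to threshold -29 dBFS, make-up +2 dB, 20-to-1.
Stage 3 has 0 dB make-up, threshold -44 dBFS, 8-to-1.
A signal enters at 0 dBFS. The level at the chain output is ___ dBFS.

-41.796875 dBFS

Stage 1: overshoot 22 dB → 22/4 = 5.5 dB → -16.5 dBFS.
Stage 2: overshoot 12.5 dB → 12.5/20 = 0.625 dB → -28.375 dBFS; +2 dB make-up → -26.375 dBFS.
Stage 3: 17.625 dB above -44 dBFS, reduced 8:1 to 2.203125 dB above → -41.796875 dBFS.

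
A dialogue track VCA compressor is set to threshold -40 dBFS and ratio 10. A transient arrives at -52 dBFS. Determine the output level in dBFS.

-52 dBFS

-52 dBFS is 12 dB below the -40 dBFS threshold, so no gain reduction is applied.
Output = input = -52 dBFS.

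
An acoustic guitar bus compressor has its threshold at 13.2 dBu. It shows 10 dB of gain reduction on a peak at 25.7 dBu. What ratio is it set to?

5:1

Input overshoot = 25.7 − 13.2 = 12.5 dB.
Output overshoot = 12.5 − 10 = 2.5 dB.
Ratio = input overshoot / output overshoot = 12.5 / 2.5 = 5.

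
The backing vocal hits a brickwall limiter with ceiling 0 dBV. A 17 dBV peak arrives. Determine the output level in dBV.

0 dBV

At ∞:1, everything above 0 dBV is held at the ceiling.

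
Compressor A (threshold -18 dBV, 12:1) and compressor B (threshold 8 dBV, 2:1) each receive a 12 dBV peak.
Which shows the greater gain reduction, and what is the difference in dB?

A, by 25.5 dB

A: overshoot 30 dB → output overshoot 2.5 dB → GR 27.5 dB.
B: overshoot 4 dB → output overshoot 2 dB → GR 2 dB.
A reduces 25.5 dB more.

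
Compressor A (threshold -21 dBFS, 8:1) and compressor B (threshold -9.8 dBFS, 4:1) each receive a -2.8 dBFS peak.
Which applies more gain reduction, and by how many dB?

A: overshoot 18.2 dB → output overshoot 2.275 dB → GR 15.925 dB.
B: overshoot 7 dB → output overshoot 1.75 dB → GR 5.25 dB.
Difference: 10.675 dB in favour of A.

A, by 10.675 dB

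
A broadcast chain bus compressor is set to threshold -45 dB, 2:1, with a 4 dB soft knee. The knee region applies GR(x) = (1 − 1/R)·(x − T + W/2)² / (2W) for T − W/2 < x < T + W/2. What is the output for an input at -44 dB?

x − T + W/2 = -44 − (-45) + 2 = 3.
GR = (1 − 1/2) × 3² / 8 = 0.5 × 9 / 8 = 0.5625 dB.
Output = -44 − 0.5625 = -44.5625 dB.

-44.5625 dB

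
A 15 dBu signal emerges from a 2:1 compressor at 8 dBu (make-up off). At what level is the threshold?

Gain reduction = 15 − 8 = 7 dB; output overshoot = GR / (R − 1) = 7 / 1 = 7 dB.
Threshold = output − output overshoot = 8 − 7 = 1 dBu.

1 dBu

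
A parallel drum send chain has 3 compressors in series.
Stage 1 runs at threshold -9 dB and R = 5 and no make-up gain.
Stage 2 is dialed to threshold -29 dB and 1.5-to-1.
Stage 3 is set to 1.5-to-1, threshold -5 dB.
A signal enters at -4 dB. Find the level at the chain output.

Stage 1: -4 dB is 5 dB over -9 dB; at 5:1 that becomes 1 dB over, giving -8 dB.
Stage 2: 21 dB above -29 dB, reduced 1.5:1 to 14 dB above → -15 dB.
Stage 3: -15 dB is at or below the -5 dB threshold — no compression; output -15 dB.

-15 dB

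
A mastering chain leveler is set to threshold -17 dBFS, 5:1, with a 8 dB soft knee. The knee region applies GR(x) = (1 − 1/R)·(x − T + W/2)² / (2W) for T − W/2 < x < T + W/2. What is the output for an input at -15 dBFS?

-16.8 dBFS

x − T + W/2 = -15 − (-17) + 4 = 6.
GR = (1 − 1/5) × 6² / 16 = 0.8 × 36 / 16 = 1.8 dB.
Output = -15 − 1.8 = -16.8 dBFS.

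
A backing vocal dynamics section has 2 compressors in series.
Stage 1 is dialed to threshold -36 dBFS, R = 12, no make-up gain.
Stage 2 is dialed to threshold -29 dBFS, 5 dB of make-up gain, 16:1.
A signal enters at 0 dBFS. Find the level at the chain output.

-28 dBFS

Stage 1: 36 dB above -36 dBFS, reduced 12:1 to 3 dB above → -33 dBFS.
Stage 2: -33 dBFS is at or below the -29 dBFS threshold — no compression; make-up brings it to -28 dBFS.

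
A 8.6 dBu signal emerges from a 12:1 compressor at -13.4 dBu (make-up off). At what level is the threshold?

Input is 24 dB above T (since output overshoot × R = input overshoot: (-13.4 − T)·12 = 8.6 − T gives T = -15.4 dBu).
Check: -15.4 + (8.6 − (-15.4))/12 = -15.4 + 2 = -13.4 dBu. ✓

-15.4 dBu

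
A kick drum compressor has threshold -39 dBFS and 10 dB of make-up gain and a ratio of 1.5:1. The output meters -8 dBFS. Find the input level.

-7.5 dBFS

Before make-up, the level was -8 − 10 = -18 dBFS.
Post-compression overshoot = -18 − (-39) = 21 dB.
Undo the ratio: input overshoot = 21 × 1.5 = 31.5 dB, giving input = -7.5 dBFS.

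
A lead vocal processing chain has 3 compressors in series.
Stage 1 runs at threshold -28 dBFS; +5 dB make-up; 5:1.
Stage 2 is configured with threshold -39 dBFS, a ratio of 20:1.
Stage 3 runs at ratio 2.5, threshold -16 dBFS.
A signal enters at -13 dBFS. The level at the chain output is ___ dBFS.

-38.05 dBFS

Stage 1: 15 dB above -28 dBFS, reduced 5:1 to 3 dB above → -25 dBFS; +5 dB make-up → -20 dBFS.
Stage 2: overshoot 19 dB → 19/20 = 0.95 dB → -38.05 dBFS.
Stage 3: -38.05 dBFS ≤ -16 dBFS, so stage 3 doesn't engage; output -38.05 dBFS.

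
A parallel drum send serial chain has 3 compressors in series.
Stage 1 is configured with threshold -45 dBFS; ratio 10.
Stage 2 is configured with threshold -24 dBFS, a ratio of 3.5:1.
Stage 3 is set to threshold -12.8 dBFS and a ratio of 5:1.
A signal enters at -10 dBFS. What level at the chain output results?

Stage 1: overshoot 35 dB → 35/10 = 3.5 dB → -41.5 dBFS.
Stage 2: below threshold (-41.5 ≤ -24); passes unchanged; output -41.5 dBFS.
Stage 3: -41.5 dBFS is at or below the -12.8 dBFS threshold — no compression; output -41.5 dBFS.

-41.5 dBFS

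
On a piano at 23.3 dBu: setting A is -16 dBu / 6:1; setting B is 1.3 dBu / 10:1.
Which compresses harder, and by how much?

A, by 12.95 dB

A: GR = 39.3 − 39.3/6 = 32.75 dB.
B: GR = 22 − 22/10 = 19.8 dB.
A applies 12.95 dB more gain reduction.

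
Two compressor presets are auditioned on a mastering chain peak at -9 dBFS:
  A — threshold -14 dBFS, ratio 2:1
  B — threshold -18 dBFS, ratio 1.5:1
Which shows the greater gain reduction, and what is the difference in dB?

A: overshoot 5 dB → output overshoot 2.5 dB → GR 2.5 dB.
B: overshoot 9 dB → output overshoot 6 dB → GR 3 dB.
Difference: 0.5 dB in favour of B.

B, by 0.5 dB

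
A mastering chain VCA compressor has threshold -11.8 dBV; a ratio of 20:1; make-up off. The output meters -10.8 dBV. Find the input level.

The compressed level sits -10.8 − (-11.8) = 1 dB over threshold.
Input overshoot = R × output overshoot = 20 dB → input = -11.8 + 20 = 8.2 dBV.

8.2 dBV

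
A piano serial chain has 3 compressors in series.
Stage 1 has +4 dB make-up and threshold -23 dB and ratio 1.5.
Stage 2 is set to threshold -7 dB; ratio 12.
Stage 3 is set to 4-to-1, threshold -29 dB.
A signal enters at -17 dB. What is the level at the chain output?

-25.5 dB

Stage 1: -17 dB is 6 dB over -23 dB; at 1.5:1 that becomes 4 dB over, giving -19 dB; +4 dB make-up → -15 dB.
Stage 2: -15 dB ≤ -7 dB, so stage 2 doesn't engage; output -15 dB.
Stage 3: -15 dB is 14 dB over -29 dB; at 4:1 that becomes 3.5 dB over, giving -25.5 dB.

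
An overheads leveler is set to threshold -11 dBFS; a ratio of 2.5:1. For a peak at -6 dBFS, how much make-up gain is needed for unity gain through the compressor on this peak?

3 dB

Without make-up, output = threshold + overshoot/2.5 = -11 + 2 = -9 dBFS.
Gap to target: 3 dB.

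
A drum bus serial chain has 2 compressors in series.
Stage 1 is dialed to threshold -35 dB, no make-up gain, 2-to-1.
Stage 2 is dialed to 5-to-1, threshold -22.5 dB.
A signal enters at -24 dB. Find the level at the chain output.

Stage 1: overshoot 11 dB → 11/2 = 5.5 dB → -29.5 dB.
Stage 2: below threshold (-29.5 ≤ -22.5); passes unchanged; output -29.5 dB.

-29.5 dB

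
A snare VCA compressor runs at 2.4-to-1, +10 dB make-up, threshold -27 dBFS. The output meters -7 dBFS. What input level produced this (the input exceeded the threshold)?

Remove make-up: -7 − 10 = -17 dBFS.
That's 10 dB above the -27 dBFS threshold.
Before 2.4:1 compression the overshoot was 10 × 2.4 = 24 dB, so input = -27 + 24 = -3 dBFS.

-3 dBFS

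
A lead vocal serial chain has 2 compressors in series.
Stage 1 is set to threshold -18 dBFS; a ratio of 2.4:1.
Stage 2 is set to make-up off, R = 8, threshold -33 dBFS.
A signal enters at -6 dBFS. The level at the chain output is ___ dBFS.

-30.5 dBFS

Stage 1: -6 dBFS is 12 dB over -18 dBFS; at 2.4:1 that becomes 5 dB over, giving -13 dBFS.
Stage 2: -13 dBFS is 20 dB over -33 dBFS; at 8:1 that becomes 2.5 dB over, giving -30.5 dBFS.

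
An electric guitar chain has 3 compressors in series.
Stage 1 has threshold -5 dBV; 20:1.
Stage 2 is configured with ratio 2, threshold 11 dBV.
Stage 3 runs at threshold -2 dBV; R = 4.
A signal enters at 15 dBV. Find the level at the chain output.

-4 dBV

Stage 1: overshoot 20 dB → 20/20 = 1 dB → -4 dBV.
Stage 2: -4 dBV is at or below the 11 dBV threshold — no compression; output -4 dBV.
Stage 3: -4 dBV is at or below the -2 dBV threshold — no compression; output -4 dBV.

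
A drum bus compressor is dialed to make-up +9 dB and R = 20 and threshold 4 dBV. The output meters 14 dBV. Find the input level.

Stripping the +9 dB make-up gives 5 dBV at the gain stage.
That's 1 dB above the 4 dBV threshold.
Before 20:1 compression the overshoot was 1 × 20 = 20 dB, so input = 4 + 20 = 24 dBV.

24 dBV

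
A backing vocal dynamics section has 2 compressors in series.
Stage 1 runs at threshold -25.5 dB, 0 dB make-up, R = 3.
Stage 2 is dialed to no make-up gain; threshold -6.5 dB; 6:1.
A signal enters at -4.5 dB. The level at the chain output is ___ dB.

Stage 1: -4.5 dB is 21 dB over -25.5 dB; at 3:1 that becomes 7 dB over, giving -18.5 dB.
Stage 2: -18.5 dB is at or below the -6.5 dB threshold — no compression; output -18.5 dB.

-18.5 dB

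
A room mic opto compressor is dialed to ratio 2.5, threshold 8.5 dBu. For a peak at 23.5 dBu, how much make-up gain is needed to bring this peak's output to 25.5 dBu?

11 dB

Overshoot 15 dB → 15/2.5 = 6 dB after compression, so the compressed level is 8.5 + 6 = 14.5 dBu.
Make-up = target − compressed = 25.5 − 14.5 = 11 dB.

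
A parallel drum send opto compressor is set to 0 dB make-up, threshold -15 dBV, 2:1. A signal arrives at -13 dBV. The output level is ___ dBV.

Overshoot: -13 − (-15) = 2 dB.
2:1 compression reduces that to 2/2 = 1 dB over.
Output = -15 + 1 = -14 dBV.

-14 dBV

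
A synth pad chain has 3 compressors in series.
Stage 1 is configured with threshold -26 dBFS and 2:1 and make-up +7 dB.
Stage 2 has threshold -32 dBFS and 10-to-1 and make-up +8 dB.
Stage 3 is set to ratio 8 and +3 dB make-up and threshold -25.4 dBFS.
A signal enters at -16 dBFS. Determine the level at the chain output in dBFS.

Stage 1: 10 dB above -26 dBFS, reduced 2:1 to 5 dB above → -21 dBFS; +7 dB make-up → -14 dBFS.
Stage 2: 18 dB above -32 dBFS, reduced 10:1 to 1.8 dB above → -30.2 dBFS; +8 dB make-up → -22.2 dBFS.
Stage 3: 3.2 dB above -25.4 dBFS, reduced 8:1 to 0.4 dB above → -25 dBFS; +3 dB make-up → -22 dBFS.

-22 dBFS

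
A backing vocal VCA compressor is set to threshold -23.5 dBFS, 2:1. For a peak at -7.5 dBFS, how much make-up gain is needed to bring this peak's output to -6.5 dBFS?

Overshoot 16 dB → 16/2 = 8 dB after compression, so the compressed level is -23.5 + 8 = -15.5 dBFS.
Make-up = target − compressed = -6.5 − (-15.5) = 9 dB.

9 dB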